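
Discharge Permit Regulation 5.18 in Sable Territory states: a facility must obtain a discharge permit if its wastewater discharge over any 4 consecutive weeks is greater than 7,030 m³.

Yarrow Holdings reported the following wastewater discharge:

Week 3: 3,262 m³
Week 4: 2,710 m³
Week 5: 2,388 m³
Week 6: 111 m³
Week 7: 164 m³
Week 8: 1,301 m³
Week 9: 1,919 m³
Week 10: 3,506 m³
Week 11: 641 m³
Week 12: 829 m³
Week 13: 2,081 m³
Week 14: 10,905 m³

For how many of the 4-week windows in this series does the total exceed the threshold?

4

Week 3–Week 6: 3,262 m³ + 2,710 m³ + 2,388 m³ + 111 m³ = 8,471 m³ (over)
Week 4–Week 7: 2,710 m³ + 2,388 m³ + 111 m³ + 164 m³ = 5,373 m³ (under)
Week 5–Week 8: 2,388 m³ + 111 m³ + 164 m³ + 1,301 m³ = 3,964 m³ (under)
Week 6–Week 9: 111 m³ + 164 m³ + 1,301 m³ + 1,919 m³ = 3,495 m³ (under)
Week 7–Week 10: 164 m³ + 1,301 m³ + 1,919 m³ + 3,506 m³ = 6,890 m³ (under)
Week 8–Week 11: 1,301 m³ + 1,919 m³ + 3,506 m³ + 641 m³ = 7,367 m³ (over)
Week 9–Week 12: 1,919 m³ + 3,506 m³ + 641 m³ + 829 m³ = 6,895 m³ (under)
Week 10–Week 13: 3,506 m³ + 641 m³ + 829 m³ + 2,081 m³ = 7,057 m³ (over)
Week 11–Week 14: 641 m³ + 829 m³ + 2,081 m³ + 10,905 m³ = 14,456 m³ (over)
4 windows exceed the threshold.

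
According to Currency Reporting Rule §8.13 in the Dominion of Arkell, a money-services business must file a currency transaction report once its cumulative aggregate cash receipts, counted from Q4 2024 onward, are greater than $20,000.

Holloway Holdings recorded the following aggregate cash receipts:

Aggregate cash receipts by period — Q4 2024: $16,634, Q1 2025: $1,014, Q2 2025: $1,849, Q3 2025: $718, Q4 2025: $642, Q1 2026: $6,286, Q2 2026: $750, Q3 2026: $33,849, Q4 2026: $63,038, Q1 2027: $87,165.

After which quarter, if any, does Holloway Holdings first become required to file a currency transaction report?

Through Q4 2024: $16,634
Through Q1 2025: $17,648
Through Q2 2025: $19,497
Through Q3 2025: $20,215 ← exceeds threshold

Q3 2025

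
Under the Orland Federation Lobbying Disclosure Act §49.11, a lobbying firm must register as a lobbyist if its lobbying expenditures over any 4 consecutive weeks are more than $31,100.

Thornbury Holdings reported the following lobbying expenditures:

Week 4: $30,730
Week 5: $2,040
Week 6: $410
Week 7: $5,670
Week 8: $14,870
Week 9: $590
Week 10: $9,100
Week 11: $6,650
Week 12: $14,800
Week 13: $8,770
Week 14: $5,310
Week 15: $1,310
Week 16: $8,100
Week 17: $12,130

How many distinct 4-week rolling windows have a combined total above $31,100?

Week 4–Week 7: $30,730 + $2,040 + $410 + $5,670 = $38,850 (over)
Week 5–Week 8: $2,040 + $410 + $5,670 + $14,870 = $22,990 (under)
Week 6–Week 9: $410 + $5,670 + $14,870 + $590 = $21,540 (under)
Week 7–Week 10: $5,670 + $14,870 + $590 + $9,100 = $30,230 (under)
Week 8–Week 11: $14,870 + $590 + $9,100 + $6,650 = $31,210 (over)
Week 9–Week 12: $590 + $9,100 + $6,650 + $14,800 = $31,140 (over)
Week 10–Week 13: $9,100 + $6,650 + $14,800 + $8,770 = $39,320 (over)
Week 11–Week 14: $6,650 + $14,800 + $8,770 + $5,310 = $35,530 (over)
Week 12–Week 15: $14,800 + $8,770 + $5,310 + $1,310 = $30,190 (under)
Week 13–Week 16: $8,770 + $5,310 + $1,310 + $8,100 = $23,490 (under)
Week 14–Week 17: $5,310 + $1,310 + $8,100 + $12,130 = $26,850 (under)
5 windows exceed the threshold.

5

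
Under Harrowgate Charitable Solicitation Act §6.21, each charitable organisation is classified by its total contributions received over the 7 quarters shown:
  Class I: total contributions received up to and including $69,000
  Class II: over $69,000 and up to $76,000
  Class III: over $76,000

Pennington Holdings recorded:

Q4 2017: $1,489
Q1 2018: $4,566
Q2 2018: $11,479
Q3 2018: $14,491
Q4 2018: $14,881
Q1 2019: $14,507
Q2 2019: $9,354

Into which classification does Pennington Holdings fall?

Class II

Total contributions received: $1,489 + $4,566 + $11,479 + $14,491 + $14,881 + $14,507 + $9,354 = $70,767.
$69,000 < $70,767 ≤ $76,000, so Class II applies.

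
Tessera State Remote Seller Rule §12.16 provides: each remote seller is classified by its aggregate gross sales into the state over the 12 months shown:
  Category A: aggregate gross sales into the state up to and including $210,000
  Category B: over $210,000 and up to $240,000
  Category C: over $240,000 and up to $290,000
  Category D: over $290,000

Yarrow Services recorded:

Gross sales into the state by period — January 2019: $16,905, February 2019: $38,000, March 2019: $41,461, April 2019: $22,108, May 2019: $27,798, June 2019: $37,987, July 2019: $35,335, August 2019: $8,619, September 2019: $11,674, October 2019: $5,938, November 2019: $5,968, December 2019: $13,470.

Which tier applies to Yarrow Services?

Aggregate gross sales into the state: $16,905 + $38,000 + $41,461 + $22,108 + $27,798 + $37,987 + $35,335 + $8,619 + $11,674 + $5,938 + $5,968 + $13,470 = $265,263.
$240,000 < $265,263 ≤ $290,000, so Category C applies.

Category C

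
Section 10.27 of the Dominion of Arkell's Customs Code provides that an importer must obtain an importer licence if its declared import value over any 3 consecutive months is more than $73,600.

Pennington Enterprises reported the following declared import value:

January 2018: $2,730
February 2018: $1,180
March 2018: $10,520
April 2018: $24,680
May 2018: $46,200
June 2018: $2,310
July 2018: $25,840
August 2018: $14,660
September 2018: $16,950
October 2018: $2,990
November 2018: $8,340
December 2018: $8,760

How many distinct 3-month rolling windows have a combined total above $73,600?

January 2018–March 2018: $2,730 + $1,180 + $10,520 = $14,430 (under)
February 2018–April 2018: $1,180 + $10,520 + $24,680 = $36,380 (under)
March 2018–May 2018: $10,520 + $24,680 + $46,200 = $81,400 (over)
April 2018–June 2018: $24,680 + $46,200 + $2,310 = $73,190 (under)
May 2018–July 2018: $46,200 + $2,310 + $25,840 = $74,350 (over)
June 2018–August 2018: $2,310 + $25,840 + $14,660 = $42,810 (under)
July 2018–September 2018: $25,840 + $14,660 + $16,950 = $57,450 (under)
August 2018–October 2018: $14,660 + $16,950 + $2,990 = $34,600 (under)
September 2018–November 2018: $16,950 + $2,990 + $8,340 = $28,280 (under)
October 2018–December 2018: $2,990 + $8,340 + $8,760 = $20,090 (under)
2 windows exceed the threshold.

2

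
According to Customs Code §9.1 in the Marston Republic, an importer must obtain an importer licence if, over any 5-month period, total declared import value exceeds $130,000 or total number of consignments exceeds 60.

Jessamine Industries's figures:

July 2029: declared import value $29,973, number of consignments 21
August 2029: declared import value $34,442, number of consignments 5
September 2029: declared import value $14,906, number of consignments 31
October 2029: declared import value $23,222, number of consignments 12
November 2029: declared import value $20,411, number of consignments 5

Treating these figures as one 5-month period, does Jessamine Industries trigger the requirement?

Total declared import value: $29,973 + $34,442 + $14,906 + $23,222 + $20,411 = $122,954 (≤ $130,000).
Total number of consignments: 21 + 5 + 31 + 12 + 5 = 74 (> 60).
The test is 'or': at least one threshold is exceeded.

Yes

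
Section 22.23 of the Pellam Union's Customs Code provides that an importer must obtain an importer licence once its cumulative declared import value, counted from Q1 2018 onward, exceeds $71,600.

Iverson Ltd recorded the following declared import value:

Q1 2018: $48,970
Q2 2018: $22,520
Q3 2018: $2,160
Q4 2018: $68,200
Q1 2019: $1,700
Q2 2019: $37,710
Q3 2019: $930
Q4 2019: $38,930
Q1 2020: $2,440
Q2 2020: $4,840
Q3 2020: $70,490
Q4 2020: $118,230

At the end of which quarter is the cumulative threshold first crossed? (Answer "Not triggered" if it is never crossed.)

Through Q1 2018: $48,970
Through Q2 2018: $71,490
Through Q3 2018: $73,650 ← exceeds threshold

Q3 2018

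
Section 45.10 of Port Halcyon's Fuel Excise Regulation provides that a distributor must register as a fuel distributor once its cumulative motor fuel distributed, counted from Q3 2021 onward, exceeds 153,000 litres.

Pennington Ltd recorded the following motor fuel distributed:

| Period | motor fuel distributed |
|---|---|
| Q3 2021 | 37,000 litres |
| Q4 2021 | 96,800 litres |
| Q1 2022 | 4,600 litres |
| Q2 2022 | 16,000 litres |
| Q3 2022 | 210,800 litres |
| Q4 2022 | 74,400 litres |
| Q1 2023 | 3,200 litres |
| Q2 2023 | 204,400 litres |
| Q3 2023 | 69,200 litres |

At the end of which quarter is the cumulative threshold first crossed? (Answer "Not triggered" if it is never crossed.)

Through Q3 2021: 37,000 litres
Through Q4 2021: 133,800 litres
Through Q1 2022: 138,400 litres
Through Q2 2022: 154,400 litres ← exceeds threshold

Q2 2022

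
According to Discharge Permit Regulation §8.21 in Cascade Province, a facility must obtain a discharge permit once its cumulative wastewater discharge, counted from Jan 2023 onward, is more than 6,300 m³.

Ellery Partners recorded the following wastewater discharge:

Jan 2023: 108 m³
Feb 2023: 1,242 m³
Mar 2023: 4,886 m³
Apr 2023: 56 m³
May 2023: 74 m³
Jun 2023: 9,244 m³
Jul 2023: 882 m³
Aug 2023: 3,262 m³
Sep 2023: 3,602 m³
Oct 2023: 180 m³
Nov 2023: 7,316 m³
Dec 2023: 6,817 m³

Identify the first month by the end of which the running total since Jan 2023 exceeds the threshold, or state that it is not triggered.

Through Jan 2023: 108 m³
Through Feb 2023: 1,350 m³
Through Mar 2023: 6,236 m³
Through Apr 2023: 6,292 m³
Through May 2023: 6,366 m³ ← exceeds threshold

May 2023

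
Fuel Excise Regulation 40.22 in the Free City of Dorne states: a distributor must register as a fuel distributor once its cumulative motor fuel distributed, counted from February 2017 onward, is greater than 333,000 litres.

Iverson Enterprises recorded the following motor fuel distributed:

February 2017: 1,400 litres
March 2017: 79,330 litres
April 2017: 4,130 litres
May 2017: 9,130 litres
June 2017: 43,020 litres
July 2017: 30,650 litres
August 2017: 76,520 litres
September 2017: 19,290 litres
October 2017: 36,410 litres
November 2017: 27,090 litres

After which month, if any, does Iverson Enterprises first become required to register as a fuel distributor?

Through February 2017: 1,400 litres
Through March 2017: 80,730 litres
Through April 2017: 84,860 litres
Through May 2017: 93,990 litres
Through June 2017: 137,010 litres
Through July 2017: 167,660 litres
Through August 2017: 244,180 litres
Through September 2017: 263,470 litres
Through October 2017: 299,880 litres
Through November 2017: 326,970 litres
Final cumulative total 326,970 litres ≤ 333,000 litres; the threshold is never exceeded.

Not triggered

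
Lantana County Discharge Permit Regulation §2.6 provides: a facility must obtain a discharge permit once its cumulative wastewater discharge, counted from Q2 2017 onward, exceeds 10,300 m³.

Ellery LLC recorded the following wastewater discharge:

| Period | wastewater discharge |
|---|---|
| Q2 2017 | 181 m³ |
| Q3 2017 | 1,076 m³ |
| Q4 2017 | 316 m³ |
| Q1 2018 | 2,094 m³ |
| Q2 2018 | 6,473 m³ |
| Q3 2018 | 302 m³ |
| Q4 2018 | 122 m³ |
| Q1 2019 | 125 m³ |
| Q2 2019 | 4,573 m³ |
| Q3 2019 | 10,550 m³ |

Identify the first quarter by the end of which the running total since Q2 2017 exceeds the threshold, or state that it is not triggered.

Q3 2018

Through Q2 2017: 181 m³
Through Q3 2017: 1,257 m³
Through Q4 2017: 1,573 m³
Through Q1 2018: 3,667 m³
Through Q2 2018: 10,140 m³
Through Q3 2018: 10,442 m³ ← exceeds threshold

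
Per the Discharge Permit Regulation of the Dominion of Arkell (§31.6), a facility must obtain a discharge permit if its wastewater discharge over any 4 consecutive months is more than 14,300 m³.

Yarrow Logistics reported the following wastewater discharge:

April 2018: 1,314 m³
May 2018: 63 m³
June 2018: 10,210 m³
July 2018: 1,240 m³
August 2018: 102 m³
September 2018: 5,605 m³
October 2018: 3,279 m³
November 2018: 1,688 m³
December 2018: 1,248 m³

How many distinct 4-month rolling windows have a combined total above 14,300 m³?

April 2018–July 2018: 1,314 m³ + 63 m³ + 10,210 m³ + 1,240 m³ = 12,827 m³ (under)
May 2018–August 2018: 63 m³ + 10,210 m³ + 1,240 m³ + 102 m³ = 11,615 m³ (under)
June 2018–September 2018: 10,210 m³ + 1,240 m³ + 102 m³ + 5,605 m³ = 17,157 m³ (over)
July 2018–October 2018: 1,240 m³ + 102 m³ + 5,605 m³ + 3,279 m³ = 10,226 m³ (under)
August 2018–November 2018: 102 m³ + 5,605 m³ + 3,279 m³ + 1,688 m³ = 10,674 m³ (under)
September 2018–December 2018: 5,605 m³ + 3,279 m³ + 1,688 m³ + 1,248 m³ = 11,820 m³ (under)
1 window exceeds the threshold.

1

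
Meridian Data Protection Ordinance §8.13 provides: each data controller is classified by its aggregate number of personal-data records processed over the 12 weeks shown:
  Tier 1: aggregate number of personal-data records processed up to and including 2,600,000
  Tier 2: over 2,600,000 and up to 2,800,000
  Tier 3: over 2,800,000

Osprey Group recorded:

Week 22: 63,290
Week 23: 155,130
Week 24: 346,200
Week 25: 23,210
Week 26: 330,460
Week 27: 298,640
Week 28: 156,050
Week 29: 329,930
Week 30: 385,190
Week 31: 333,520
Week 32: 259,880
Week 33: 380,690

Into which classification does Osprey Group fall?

Tier 3

Aggregate number of personal-data records processed: 63,290 + 155,130 + 346,200 + 23,210 + 330,460 + 298,640 + 156,050 + 329,930 + 385,190 + 333,520 + 259,880 + 380,690 = 3,062,190.
3,062,190 > 2,800,000, so Tier 3 applies.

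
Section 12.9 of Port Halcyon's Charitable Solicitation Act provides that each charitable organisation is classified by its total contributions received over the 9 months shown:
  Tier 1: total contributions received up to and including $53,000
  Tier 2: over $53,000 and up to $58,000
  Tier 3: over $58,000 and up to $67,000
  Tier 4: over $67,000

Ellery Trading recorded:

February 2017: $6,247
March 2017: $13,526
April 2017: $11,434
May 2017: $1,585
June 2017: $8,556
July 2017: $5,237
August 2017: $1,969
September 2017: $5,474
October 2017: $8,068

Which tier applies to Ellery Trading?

Total contributions received: $6,247 + $13,526 + $11,434 + $1,585 + $8,556 + $5,237 + $1,969 + $5,474 + $8,068 = $62,096.
$58,000 < $62,096 ≤ $67,000, so Tier 3 applies.

Tier 3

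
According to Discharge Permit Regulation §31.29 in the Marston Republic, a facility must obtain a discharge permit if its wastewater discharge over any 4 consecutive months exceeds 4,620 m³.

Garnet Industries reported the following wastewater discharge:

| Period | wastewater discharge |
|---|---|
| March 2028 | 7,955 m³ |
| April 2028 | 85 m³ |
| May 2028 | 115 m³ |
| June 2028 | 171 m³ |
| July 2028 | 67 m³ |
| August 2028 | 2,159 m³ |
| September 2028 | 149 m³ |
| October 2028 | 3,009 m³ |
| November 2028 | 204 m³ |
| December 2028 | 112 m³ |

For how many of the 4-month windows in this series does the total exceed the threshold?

3

March 2028–June 2028: 7,955 m³ + 85 m³ + 115 m³ + 171 m³ = 8,326 m³ (over)
April 2028–July 2028: 85 m³ + 115 m³ + 171 m³ + 67 m³ = 438 m³ (under)
May 2028–August 2028: 115 m³ + 171 m³ + 67 m³ + 2,159 m³ = 2,512 m³ (under)
June 2028–September 2028: 171 m³ + 67 m³ + 2,159 m³ + 149 m³ = 2,546 m³ (under)
July 2028–October 2028: 67 m³ + 2,159 m³ + 149 m³ + 3,009 m³ = 5,384 m³ (over)
August 2028–November 2028: 2,159 m³ + 149 m³ + 3,009 m³ + 204 m³ = 5,521 m³ (over)
September 2028–December 2028: 149 m³ + 3,009 m³ + 204 m³ + 112 m³ = 3,474 m³ (under)
3 windows exceed the threshold.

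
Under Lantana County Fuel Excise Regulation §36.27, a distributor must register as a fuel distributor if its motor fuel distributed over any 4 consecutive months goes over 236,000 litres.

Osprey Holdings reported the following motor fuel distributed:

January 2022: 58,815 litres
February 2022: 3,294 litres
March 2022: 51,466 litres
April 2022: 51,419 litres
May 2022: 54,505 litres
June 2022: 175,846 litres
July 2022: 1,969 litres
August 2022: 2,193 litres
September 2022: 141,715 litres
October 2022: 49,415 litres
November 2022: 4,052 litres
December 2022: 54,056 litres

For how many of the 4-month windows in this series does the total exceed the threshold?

4

January 2022–April 2022: 58,815 litres + 3,294 litres + 51,466 litres + 51,419 litres = 164,994 litres (under)
February 2022–May 2022: 3,294 litres + 51,466 litres + 51,419 litres + 54,505 litres = 160,684 litres (under)
March 2022–June 2022: 51,466 litres + 51,419 litres + 54,505 litres + 175,846 litres = 333,236 litres (over)
April 2022–July 2022: 51,419 litres + 54,505 litres + 175,846 litres + 1,969 litres = 283,739 litres (over)
May 2022–August 2022: 54,505 litres + 175,846 litres + 1,969 litres + 2,193 litres = 234,513 litres (under)
June 2022–September 2022: 175,846 litres + 1,969 litres + 2,193 litres + 141,715 litres = 321,723 litres (over)
July 2022–October 2022: 1,969 litres + 2,193 litres + 141,715 litres + 49,415 litres = 195,292 litres (under)
August 2022–November 2022: 2,193 litres + 141,715 litres + 49,415 litres + 4,052 litres = 197,375 litres (under)
September 2022–December 2022: 141,715 litres + 49,415 litres + 4,052 litres + 54,056 litres = 249,238 litres (over)
4 windows exceed the threshold.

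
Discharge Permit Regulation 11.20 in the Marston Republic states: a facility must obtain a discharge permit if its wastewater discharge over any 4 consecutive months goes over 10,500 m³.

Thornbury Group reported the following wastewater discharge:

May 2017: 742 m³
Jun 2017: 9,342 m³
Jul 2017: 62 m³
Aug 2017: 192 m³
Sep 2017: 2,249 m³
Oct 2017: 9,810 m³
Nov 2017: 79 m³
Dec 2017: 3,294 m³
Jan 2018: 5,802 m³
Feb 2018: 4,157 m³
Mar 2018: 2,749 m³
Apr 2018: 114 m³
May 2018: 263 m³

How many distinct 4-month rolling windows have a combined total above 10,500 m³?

8

May 2017–Aug 2017: 742 m³ + 9,342 m³ + 62 m³ + 192 m³ = 10,338 m³ (under)
Jun 2017–Sep 2017: 9,342 m³ + 62 m³ + 192 m³ + 2,249 m³ = 11,845 m³ (over)
Jul 2017–Oct 2017: 62 m³ + 192 m³ + 2,249 m³ + 9,810 m³ = 12,313 m³ (over)
Aug 2017–Nov 2017: 192 m³ + 2,249 m³ + 9,810 m³ + 79 m³ = 12,330 m³ (over)
Sep 2017–Dec 2017: 2,249 m³ + 9,810 m³ + 79 m³ + 3,294 m³ = 15,432 m³ (over)
Oct 2017–Jan 2018: 9,810 m³ + 79 m³ + 3,294 m³ + 5,802 m³ = 18,985 m³ (over)
Nov 2017–Feb 2018: 79 m³ + 3,294 m³ + 5,802 m³ + 4,157 m³ = 13,332 m³ (over)
Dec 2017–Mar 2018: 3,294 m³ + 5,802 m³ + 4,157 m³ + 2,749 m³ = 16,002 m³ (over)
Jan 2018–Apr 2018: 5,802 m³ + 4,157 m³ + 2,749 m³ + 114 m³ = 12,822 m³ (over)
Feb 2018–May 2018: 4,157 m³ + 2,749 m³ + 114 m³ + 263 m³ = 7,283 m³ (under)
8 windows exceed the threshold.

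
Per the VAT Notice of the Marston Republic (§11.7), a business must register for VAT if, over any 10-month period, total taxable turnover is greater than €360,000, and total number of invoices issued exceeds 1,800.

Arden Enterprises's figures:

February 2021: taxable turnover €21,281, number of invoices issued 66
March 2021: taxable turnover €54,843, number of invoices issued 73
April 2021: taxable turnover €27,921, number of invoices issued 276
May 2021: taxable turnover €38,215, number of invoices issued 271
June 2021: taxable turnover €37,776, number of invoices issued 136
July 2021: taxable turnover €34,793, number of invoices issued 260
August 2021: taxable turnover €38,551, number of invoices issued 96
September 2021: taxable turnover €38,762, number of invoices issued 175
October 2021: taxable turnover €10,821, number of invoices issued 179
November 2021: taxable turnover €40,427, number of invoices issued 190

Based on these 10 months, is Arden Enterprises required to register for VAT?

Total taxable turnover: €21,281 + €54,843 + €27,921 + €38,215 + €37,776 + €34,793 + €38,551 + €38,762 + €10,821 + €40,427 = €343,390 (≤ €360,000).
Total number of invoices issued: 66 + 73 + 276 + 271 + 136 + 260 + 96 + 175 + 179 + 190 = 1,722 (≤ 1,800).
The test is 'and': the rule requires both, and at least one is not exceeded.

No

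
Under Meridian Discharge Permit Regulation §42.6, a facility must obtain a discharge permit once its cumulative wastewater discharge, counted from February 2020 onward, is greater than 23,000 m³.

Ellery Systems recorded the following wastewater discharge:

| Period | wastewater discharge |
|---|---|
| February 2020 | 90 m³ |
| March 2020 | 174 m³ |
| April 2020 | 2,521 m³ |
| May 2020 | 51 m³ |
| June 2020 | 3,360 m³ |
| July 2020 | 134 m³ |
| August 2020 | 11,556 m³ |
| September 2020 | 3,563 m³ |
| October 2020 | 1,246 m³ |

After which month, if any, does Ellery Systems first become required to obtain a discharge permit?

Through February 2020: 90 m³
Through March 2020: 264 m³
Through April 2020: 2,785 m³
Through May 2020: 2,836 m³
Through June 2020: 6,196 m³
Through July 2020: 6,330 m³
Through August 2020: 17,886 m³
Through September 2020: 21,449 m³
Through October 2020: 22,695 m³
Final cumulative total 22,695 m³ ≤ 23,000 m³; the threshold is never exceeded.

Not triggered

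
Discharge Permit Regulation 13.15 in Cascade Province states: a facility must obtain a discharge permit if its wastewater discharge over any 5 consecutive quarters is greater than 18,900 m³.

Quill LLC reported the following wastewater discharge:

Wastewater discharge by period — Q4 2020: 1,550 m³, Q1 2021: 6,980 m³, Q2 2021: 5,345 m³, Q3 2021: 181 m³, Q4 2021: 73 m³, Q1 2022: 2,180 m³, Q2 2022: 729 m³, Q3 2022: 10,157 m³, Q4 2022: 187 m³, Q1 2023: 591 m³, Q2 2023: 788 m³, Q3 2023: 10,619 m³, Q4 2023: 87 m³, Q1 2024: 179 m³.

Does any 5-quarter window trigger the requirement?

Yes

Q4 2020–Q4 2021: 1,550 m³ + 6,980 m³ + 5,345 m³ + 181 m³ + 73 m³ = 14,129 m³ (under)
Q1 2021–Q1 2022: 6,980 m³ + 5,345 m³ + 181 m³ + 73 m³ + 2,180 m³ = 14,759 m³ (under)
Q2 2021–Q2 2022: 5,345 m³ + 181 m³ + 73 m³ + 2,180 m³ + 729 m³ = 8,508 m³ (under)
Q3 2021–Q3 2022: 181 m³ + 73 m³ + 2,180 m³ + 729 m³ + 10,157 m³ = 13,320 m³ (under)
Q4 2021–Q4 2022: 73 m³ + 2,180 m³ + 729 m³ + 10,157 m³ + 187 m³ = 13,326 m³ (under)
Q1 2022–Q1 2023: 2,180 m³ + 729 m³ + 10,157 m³ + 187 m³ + 591 m³ = 13,844 m³ (under)
Q2 2022–Q2 2023: 729 m³ + 10,157 m³ + 187 m³ + 591 m³ + 788 m³ = 12,452 m³ (under)
Q3 2022–Q3 2023: 10,157 m³ + 187 m³ + 591 m³ + 788 m³ + 10,619 m³ = 22,342 m³ (over)
Q4 2022–Q4 2023: 187 m³ + 591 m³ + 788 m³ + 10,619 m³ + 87 m³ = 12,272 m³ (under)
Q1 2023–Q1 2024: 591 m³ + 788 m³ + 10,619 m³ + 87 m³ + 179 m³ = 12,264 m³ (under)
At least one window exceeds 18,900 m³.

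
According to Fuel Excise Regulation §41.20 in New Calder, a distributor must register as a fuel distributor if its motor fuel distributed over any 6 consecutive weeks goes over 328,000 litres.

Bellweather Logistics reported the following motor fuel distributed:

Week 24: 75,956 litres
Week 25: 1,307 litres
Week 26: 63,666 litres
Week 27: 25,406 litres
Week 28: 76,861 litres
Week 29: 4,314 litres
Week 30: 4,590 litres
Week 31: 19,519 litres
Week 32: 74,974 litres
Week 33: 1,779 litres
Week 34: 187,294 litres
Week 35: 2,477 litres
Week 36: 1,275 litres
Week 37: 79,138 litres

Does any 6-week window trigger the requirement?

Yes

Week 24–Week 29: 75,956 litres + 1,307 litres + 63,666 litres + 25,406 litres + 76,861 litres + 4,314 litres = 247,510 litres (under)
Week 25–Week 30: 1,307 litres + 63,666 litres + 25,406 litres + 76,861 litres + 4,314 litres + 4,590 litres = 176,144 litres (under)
Week 26–Week 31: 63,666 litres + 25,406 litres + 76,861 litres + 4,314 litres + 4,590 litres + 19,519 litres = 194,356 litres (under)
Week 27–Week 32: 25,406 litres + 76,861 litres + 4,314 litres + 4,590 litres + 19,519 litres + 74,974 litres = 205,664 litres (under)
Week 28–Week 33: 76,861 litres + 4,314 litres + 4,590 litres + 19,519 litres + 74,974 litres + 1,779 litres = 182,037 litres (under)
Week 29–Week 34: 4,314 litres + 4,590 litres + 19,519 litres + 74,974 litres + 1,779 litres + 187,294 litres = 292,470 litres (under)
Week 30–Week 35: 4,590 litres + 19,519 litres + 74,974 litres + 1,779 litres + 187,294 litres + 2,477 litres = 290,633 litres (under)
Week 31–Week 36: 19,519 litres + 74,974 litres + 1,779 litres + 187,294 litres + 2,477 litres + 1,275 litres = 287,318 litres (under)
Week 32–Week 37: 74,974 litres + 1,779 litres + 187,294 litres + 2,477 litres + 1,275 litres + 79,138 litres = 346,937 litres (over)
At least one window exceeds 328,000 litres.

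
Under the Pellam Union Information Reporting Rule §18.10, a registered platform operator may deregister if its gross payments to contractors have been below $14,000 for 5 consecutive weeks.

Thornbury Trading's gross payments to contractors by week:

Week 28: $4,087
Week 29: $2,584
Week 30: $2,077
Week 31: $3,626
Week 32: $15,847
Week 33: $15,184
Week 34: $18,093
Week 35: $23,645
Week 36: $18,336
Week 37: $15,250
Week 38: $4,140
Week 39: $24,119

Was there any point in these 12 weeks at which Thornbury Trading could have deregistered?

Weeks below $14,000: Week 28, Week 29, Week 30, Week 31, Week 38.
Longest run of consecutive weeks below the threshold: 4.
4 < 5, so Thornbury Trading never became eligible.

No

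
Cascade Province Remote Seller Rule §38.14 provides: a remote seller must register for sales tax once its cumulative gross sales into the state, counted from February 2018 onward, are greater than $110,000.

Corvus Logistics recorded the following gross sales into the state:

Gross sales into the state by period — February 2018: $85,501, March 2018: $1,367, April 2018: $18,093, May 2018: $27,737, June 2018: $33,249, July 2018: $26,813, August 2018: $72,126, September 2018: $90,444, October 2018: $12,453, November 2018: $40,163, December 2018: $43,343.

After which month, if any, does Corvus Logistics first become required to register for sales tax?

May 2018

Through February 2018: $85,501
Through March 2018: $86,868
Through April 2018: $104,961
Through May 2018: $132,698 ← exceeds threshold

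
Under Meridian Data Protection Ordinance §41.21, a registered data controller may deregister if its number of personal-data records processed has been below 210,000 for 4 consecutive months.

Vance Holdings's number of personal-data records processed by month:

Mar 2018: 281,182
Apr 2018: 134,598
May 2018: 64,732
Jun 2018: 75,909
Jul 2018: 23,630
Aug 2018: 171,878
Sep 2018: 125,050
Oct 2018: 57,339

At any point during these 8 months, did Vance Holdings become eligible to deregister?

Yes

Months below 210,000: Apr 2018, May 2018, Jun 2018, Jul 2018, Aug 2018, Sep 2018, Oct 2018.
Longest run of consecutive months below the threshold: 7.
7 ≥ 4, so Vance Holdings became eligible.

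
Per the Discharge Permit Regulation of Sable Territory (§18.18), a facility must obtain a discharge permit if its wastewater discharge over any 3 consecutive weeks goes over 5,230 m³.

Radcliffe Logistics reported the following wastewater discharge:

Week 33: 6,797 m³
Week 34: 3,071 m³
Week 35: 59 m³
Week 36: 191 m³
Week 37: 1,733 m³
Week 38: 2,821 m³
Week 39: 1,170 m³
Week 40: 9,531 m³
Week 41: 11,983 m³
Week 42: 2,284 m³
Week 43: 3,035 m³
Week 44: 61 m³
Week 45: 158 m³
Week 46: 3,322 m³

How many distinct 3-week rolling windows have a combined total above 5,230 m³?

Week 33–Week 35: 6,797 m³ + 3,071 m³ + 59 m³ = 9,927 m³ (over)
Week 34–Week 36: 3,071 m³ + 59 m³ + 191 m³ = 3,321 m³ (under)
Week 35–Week 37: 59 m³ + 191 m³ + 1,733 m³ = 1,983 m³ (under)
Week 36–Week 38: 191 m³ + 1,733 m³ + 2,821 m³ = 4,745 m³ (under)
Week 37–Week 39: 1,733 m³ + 2,821 m³ + 1,170 m³ = 5,724 m³ (over)
Week 38–Week 40: 2,821 m³ + 1,170 m³ + 9,531 m³ = 13,522 m³ (over)
Week 39–Week 41: 1,170 m³ + 9,531 m³ + 11,983 m³ = 22,684 m³ (over)
Week 40–Week 42: 9,531 m³ + 11,983 m³ + 2,284 m³ = 23,798 m³ (over)
Week 41–Week 43: 11,983 m³ + 2,284 m³ + 3,035 m³ = 17,302 m³ (over)
Week 42–Week 44: 2,284 m³ + 3,035 m³ + 61 m³ = 5,380 m³ (over)
Week 43–Week 45: 3,035 m³ + 61 m³ + 158 m³ = 3,254 m³ (under)
Week 44–Week 46: 61 m³ + 158 m³ + 3,322 m³ = 3,541 m³ (under)
7 windows exceed the threshold.

7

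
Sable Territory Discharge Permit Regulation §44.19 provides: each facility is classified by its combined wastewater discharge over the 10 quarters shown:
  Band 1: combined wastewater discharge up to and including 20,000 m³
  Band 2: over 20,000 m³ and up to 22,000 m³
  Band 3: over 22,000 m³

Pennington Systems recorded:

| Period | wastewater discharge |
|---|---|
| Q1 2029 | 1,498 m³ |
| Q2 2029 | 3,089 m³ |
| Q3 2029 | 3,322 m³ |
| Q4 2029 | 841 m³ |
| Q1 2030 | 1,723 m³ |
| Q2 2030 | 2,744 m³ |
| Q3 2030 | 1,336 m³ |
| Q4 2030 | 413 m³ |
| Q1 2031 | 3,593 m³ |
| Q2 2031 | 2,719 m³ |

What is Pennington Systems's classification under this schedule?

Combined wastewater discharge: 1,498 m³ + 3,089 m³ + 3,322 m³ + 841 m³ + 1,723 m³ + 2,744 m³ + 1,336 m³ + 413 m³ + 3,593 m³ + 2,719 m³ = 21,278 m³.
20,000 m³ < 21,278 m³ ≤ 22,000 m³, so Band 2 applies.

Band 2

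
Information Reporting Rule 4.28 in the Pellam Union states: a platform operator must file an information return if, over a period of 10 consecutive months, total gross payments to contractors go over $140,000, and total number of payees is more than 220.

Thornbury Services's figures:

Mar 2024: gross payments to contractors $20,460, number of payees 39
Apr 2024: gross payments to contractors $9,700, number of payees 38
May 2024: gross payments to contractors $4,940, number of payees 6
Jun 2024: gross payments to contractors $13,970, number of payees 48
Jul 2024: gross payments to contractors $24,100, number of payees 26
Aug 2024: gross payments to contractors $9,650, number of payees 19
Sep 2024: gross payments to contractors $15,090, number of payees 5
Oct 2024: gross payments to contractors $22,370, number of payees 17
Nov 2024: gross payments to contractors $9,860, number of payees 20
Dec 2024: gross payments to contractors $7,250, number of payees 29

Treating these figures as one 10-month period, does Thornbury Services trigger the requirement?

No

Total gross payments to contractors: $20,460 + $9,700 + $4,940 + $13,970 + $24,100 + $9,650 + $15,090 + $22,370 + $9,860 + $7,250 = $137,390 (≤ $140,000).
Total number of payees: 39 + 38 + 6 + 48 + 26 + 19 + 5 + 17 + 20 + 29 = 247 (> 220).
The test is 'and': the rule requires both, and at least one is not exceeded.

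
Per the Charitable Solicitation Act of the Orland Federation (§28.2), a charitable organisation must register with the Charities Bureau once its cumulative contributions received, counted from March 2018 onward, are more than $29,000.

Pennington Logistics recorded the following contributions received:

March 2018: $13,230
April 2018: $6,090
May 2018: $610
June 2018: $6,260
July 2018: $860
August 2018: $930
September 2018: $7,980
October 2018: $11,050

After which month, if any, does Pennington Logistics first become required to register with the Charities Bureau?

September 2018

Through March 2018: $13,230
Through April 2018: $19,320
Through May 2018: $19,930
Through June 2018: $26,190
Through July 2018: $27,050
Through August 2018: $27,980
Through September 2018: $35,960 ← exceeds threshold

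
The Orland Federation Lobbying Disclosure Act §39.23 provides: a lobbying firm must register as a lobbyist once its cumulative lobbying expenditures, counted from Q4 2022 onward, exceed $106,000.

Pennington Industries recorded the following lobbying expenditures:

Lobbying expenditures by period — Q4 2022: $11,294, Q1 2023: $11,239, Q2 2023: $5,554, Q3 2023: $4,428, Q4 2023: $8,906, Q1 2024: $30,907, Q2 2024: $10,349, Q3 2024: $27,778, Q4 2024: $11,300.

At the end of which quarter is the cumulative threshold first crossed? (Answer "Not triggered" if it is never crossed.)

Through Q4 2022: $11,294
Through Q1 2023: $22,533
Through Q2 2023: $28,087
Through Q3 2023: $32,515
Through Q4 2023: $41,421
Through Q1 2024: $72,328
Through Q2 2024: $82,677
Through Q3 2024: $110,455 ← exceeds threshold

Q3 2024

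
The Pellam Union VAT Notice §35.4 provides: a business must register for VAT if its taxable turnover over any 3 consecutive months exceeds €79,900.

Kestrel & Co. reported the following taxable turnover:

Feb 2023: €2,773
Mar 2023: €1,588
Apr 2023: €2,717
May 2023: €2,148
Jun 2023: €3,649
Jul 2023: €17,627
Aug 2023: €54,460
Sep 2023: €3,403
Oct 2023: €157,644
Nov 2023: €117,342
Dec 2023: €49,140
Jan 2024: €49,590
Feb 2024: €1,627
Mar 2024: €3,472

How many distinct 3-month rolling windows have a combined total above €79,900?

5

Feb 2023–Apr 2023: €2,773 + €1,588 + €2,717 = €7,078 (under)
Mar 2023–May 2023: €1,588 + €2,717 + €2,148 = €6,453 (under)
Apr 2023–Jun 2023: €2,717 + €2,148 + €3,649 = €8,514 (under)
May 2023–Jul 2023: €2,148 + €3,649 + €17,627 = €23,424 (under)
Jun 2023–Aug 2023: €3,649 + €17,627 + €54,460 = €75,736 (under)
Jul 2023–Sep 2023: €17,627 + €54,460 + €3,403 = €75,490 (under)
Aug 2023–Oct 2023: €54,460 + €3,403 + €157,644 = €215,507 (over)
Sep 2023–Nov 2023: €3,403 + €157,644 + €117,342 = €278,389 (over)
Oct 2023–Dec 2023: €157,644 + €117,342 + €49,140 = €324,126 (over)
Nov 2023–Jan 2024: €117,342 + €49,140 + €49,590 = €216,072 (over)
Dec 2023–Feb 2024: €49,140 + €49,590 + €1,627 = €100,357 (over)
Jan 2024–Mar 2024: €49,590 + €1,627 + €3,472 = €54,689 (under)
5 windows exceed the threshold.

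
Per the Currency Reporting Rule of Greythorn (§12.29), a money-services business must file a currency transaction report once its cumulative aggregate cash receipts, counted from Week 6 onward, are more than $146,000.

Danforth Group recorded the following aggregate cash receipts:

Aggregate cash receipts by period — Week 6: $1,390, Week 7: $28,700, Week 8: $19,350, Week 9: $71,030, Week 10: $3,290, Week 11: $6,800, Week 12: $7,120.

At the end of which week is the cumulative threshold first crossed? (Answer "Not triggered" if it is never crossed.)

Not triggered

Through Week 6: $1,390
Through Week 7: $30,090
Through Week 8: $49,440
Through Week 9: $120,470
Through Week 10: $123,760
Through Week 11: $130,560
Through Week 12: $137,680
Final cumulative total $137,680 ≤ $146,000; the threshold is never exceeded.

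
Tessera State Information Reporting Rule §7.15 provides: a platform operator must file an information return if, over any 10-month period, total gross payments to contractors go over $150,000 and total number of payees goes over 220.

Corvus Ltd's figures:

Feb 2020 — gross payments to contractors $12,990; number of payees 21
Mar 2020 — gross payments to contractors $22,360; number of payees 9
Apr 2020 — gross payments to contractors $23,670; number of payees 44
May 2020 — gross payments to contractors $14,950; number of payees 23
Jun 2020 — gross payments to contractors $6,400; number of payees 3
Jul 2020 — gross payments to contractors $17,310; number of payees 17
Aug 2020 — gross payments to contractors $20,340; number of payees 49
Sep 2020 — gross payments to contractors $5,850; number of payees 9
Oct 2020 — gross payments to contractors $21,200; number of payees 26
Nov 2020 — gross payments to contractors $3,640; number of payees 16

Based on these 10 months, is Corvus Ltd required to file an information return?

No

Total gross payments to contractors: $12,990 + $22,360 + $23,670 + $14,950 + $6,400 + $17,310 + $20,340 + $5,850 + $21,200 + $3,640 = $148,710 (≤ $150,000).
Total number of payees: 21 + 9 + 44 + 23 + 3 + 17 + 49 + 9 + 26 + 16 = 217 (≤ 220).
The test is 'and': the rule requires both, and at least one is not exceeded.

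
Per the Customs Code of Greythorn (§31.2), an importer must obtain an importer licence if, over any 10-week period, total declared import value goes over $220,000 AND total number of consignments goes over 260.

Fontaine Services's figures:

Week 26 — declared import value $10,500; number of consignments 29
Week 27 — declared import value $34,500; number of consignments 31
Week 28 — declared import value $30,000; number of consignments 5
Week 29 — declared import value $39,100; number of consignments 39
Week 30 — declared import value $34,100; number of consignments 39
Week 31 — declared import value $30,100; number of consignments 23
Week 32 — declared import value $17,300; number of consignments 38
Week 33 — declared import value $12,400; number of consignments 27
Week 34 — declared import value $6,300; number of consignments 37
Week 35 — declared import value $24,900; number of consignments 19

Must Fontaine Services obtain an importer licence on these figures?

Total declared import value: $10,500 + $34,500 + $30,000 + $39,100 + $34,100 + $30,100 + $17,300 + $12,400 + $6,300 + $24,900 = $239,200 (> $220,000).
Total number of consignments: 29 + 31 + 5 + 39 + 39 + 23 + 38 + 27 + 37 + 19 = 287 (> 260).
The test is 'and': both thresholds are exceeded.

Yes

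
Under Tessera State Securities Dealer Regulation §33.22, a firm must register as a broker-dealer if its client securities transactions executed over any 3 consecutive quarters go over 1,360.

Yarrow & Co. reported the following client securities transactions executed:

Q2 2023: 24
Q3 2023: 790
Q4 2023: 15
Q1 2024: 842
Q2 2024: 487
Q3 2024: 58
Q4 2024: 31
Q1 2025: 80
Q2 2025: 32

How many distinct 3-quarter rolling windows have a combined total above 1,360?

Q2 2023–Q4 2023: 24 + 790 + 15 = 829 (under)
Q3 2023–Q1 2024: 790 + 15 + 842 = 1,647 (over)
Q4 2023–Q2 2024: 15 + 842 + 487 = 1,344 (under)
Q1 2024–Q3 2024: 842 + 487 + 58 = 1,387 (over)
Q2 2024–Q4 2024: 487 + 58 + 31 = 576 (under)
Q3 2024–Q1 2025: 58 + 31 + 80 = 169 (under)
Q4 2024–Q2 2025: 31 + 80 + 32 = 143 (under)
2 windows exceed the threshold.

2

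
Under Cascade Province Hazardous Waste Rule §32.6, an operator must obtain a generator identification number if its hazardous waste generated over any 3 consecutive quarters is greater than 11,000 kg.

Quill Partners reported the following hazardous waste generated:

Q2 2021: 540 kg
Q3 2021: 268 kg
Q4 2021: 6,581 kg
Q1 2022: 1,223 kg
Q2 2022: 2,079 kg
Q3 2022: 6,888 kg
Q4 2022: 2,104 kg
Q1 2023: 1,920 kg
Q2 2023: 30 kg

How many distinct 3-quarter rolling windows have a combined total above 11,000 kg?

Q2 2021–Q4 2021: 540 kg + 268 kg + 6,581 kg = 7,389 kg (under)
Q3 2021–Q1 2022: 268 kg + 6,581 kg + 1,223 kg = 8,072 kg (under)
Q4 2021–Q2 2022: 6,581 kg + 1,223 kg + 2,079 kg = 9,883 kg (under)
Q1 2022–Q3 2022: 1,223 kg + 2,079 kg + 6,888 kg = 10,190 kg (under)
Q2 2022–Q4 2022: 2,079 kg + 6,888 kg + 2,104 kg = 11,071 kg (over)
Q3 2022–Q1 2023: 6,888 kg + 2,104 kg + 1,920 kg = 10,912 kg (under)
Q4 2022–Q2 2023: 2,104 kg + 1,920 kg + 30 kg = 4,054 kg (under)
1 window exceeds the threshold.

1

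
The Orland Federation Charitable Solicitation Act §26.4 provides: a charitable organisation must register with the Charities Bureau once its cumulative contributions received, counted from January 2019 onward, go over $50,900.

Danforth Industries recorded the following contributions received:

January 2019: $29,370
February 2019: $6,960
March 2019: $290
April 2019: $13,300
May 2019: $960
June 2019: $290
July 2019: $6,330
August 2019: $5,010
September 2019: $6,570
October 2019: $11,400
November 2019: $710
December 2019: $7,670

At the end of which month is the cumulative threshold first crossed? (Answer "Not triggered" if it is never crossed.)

June 2019

Through January 2019: $29,370
Through February 2019: $36,330
Through March 2019: $36,620
Through April 2019: $49,920
Through May 2019: $50,880
Through June 2019: $51,170 ← exceeds threshold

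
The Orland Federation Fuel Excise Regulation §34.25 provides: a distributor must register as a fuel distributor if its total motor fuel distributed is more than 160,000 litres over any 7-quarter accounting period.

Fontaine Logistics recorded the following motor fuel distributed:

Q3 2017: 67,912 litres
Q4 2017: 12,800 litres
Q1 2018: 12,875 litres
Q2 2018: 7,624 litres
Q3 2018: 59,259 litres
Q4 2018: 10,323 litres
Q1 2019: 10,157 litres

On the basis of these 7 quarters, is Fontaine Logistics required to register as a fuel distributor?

Yes

Total motor fuel distributed: 67,912 litres + 12,800 litres + 12,875 litres + 7,624 litres + 59,259 litres + 10,323 litres + 10,157 litres = 180,950 litres.
180,950 litres > 160,000 litres, so the threshold is exceeded.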